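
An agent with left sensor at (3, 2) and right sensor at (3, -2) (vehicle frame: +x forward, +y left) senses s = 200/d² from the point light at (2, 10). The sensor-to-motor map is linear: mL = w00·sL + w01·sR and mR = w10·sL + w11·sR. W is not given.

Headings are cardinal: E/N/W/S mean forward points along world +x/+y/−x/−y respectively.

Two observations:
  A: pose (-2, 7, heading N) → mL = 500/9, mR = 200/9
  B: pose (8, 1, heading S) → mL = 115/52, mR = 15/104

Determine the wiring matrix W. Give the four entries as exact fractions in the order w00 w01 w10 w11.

obs A: pose=(-2,7,N) → sL=50/9, sR=50, mL=500/9, mR=200/9
obs B: pose=(8,1,S) → sL=25/26, sR=5/4, mL=115/52, mR=15/104
sensor matrix S = [[50/9, 50], [25/26, 5/4]]; det S = -9625/234
solve [mL_A; mL_B] = S·[w00; w01] and [mR_A; mR_B] = S·[w10; w11]:
  w00 = 1, w01 = 1, w10 = -1/2, w11 = 1/2

1 1 -1/2 1/2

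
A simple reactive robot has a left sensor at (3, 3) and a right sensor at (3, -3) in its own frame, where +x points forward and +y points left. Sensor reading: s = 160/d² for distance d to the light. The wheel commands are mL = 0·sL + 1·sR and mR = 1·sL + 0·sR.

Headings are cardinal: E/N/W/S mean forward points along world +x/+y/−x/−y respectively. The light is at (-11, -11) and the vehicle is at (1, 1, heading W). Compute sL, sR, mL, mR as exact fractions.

left sensor world pos  = (-2, -2); dL² = 162
right sensor world pos = (-2, 4); dR² = 306
sL = 160/162 = 80/81
sR = 160/306 = 80/153
mL = 0·sL + 1·sR = 80/153
mR = 1·sL + 0·sR = 80/81

80/81 80/153 80/153 80/81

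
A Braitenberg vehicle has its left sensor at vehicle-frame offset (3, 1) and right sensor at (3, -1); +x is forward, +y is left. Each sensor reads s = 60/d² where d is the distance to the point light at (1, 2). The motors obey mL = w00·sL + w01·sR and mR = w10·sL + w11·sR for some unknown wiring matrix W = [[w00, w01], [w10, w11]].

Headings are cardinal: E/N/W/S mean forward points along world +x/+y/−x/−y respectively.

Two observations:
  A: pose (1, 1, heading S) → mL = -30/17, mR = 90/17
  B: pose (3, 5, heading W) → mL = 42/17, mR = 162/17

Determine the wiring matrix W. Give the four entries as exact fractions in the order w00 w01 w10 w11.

obs A: pose=(1,1,S) → sL=60/17, sR=60/17, mL=-30/17, mR=90/17
obs B: pose=(3,5,W) → sL=12, sR=60/17, mL=42/17, mR=162/17
sensor matrix S = [[60/17, 60/17], [12, 60/17]]; det S = -8640/289
solve [mL_A; mL_B] = S·[w00; w01] and [mR_A; mR_B] = S·[w10; w11]:
  w00 = 1/2, w01 = -1, w10 = 1/2, w11 = 1

1/2 -1 1/2 1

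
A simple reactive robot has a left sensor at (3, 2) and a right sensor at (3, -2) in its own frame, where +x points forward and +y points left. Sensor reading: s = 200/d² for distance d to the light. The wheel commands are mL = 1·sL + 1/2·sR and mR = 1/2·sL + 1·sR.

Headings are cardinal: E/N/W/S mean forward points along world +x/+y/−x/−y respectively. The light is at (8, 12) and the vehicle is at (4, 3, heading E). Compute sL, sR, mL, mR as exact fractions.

4 100/61 294/61 222/61

left sensor world pos  = (7, 5); dL² = 50
right sensor world pos = (7, 1); dR² = 122
sL = 200/50 = 4
sR = 200/122 = 100/61
mL = 1·sL + 1/2·sR = 294/61
mR = 1/2·sL + 1·sR = 222/61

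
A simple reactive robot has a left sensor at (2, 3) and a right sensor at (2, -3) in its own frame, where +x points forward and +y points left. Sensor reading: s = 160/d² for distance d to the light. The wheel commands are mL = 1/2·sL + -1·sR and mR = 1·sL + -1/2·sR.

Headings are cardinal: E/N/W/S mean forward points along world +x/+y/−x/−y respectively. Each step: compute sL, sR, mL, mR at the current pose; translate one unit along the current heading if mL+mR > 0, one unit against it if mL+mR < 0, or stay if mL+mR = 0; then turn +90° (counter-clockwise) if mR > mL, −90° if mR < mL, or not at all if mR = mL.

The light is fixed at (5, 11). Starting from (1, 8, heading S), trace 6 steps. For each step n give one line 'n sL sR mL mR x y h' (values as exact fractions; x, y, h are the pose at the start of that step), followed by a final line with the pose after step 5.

0 80/13 80/37 440/481 2440/481 1 8 S
1 32 160/53 688/53 1616/53 1 7 E
2 4 40 -38 -16 2 7 N
3 160/89 160/29 -11920/2581 -2480/2581 2 6 W
4 16/5 80/37 -104/185 392/185 3 6 S
5 160/9 160/81 560/81 1360/81 3 5 E
final 4 5 N

n=0: pose=(1,8,S); sL=80/13, sR=80/37; mL=440/481, mR=2440/481; mL+mR=2880/481 → advance +1; mR−mL=2000/481 → turn +1·90°
n=1: pose=(1,7,E); sL=32, sR=160/53; mL=688/53, mR=1616/53; mL+mR=2304/53 → advance +1; mR−mL=928/53 → turn +1·90°
n=2: pose=(2,7,N); sL=4, sR=40; mL=-38, mR=-16; mL+mR=-54 → advance -1; mR−mL=22 → turn +1·90°
n=3: pose=(2,6,W); sL=160/89, sR=160/29; mL=-11920/2581, mR=-2480/2581; mL+mR=-14400/2581 → advance -1; mR−mL=9440/2581 → turn +1·90°
n=4: pose=(3,6,S); sL=16/5, sR=80/37; mL=-104/185, mR=392/185; mL+mR=288/185 → advance +1; mR−mL=496/185 → turn +1·90°
n=5: pose=(3,5,E); sL=160/9, sR=160/81; mL=560/81, mR=1360/81; mL+mR=640/27 → advance +1; mR−mL=800/81 → turn +1·90°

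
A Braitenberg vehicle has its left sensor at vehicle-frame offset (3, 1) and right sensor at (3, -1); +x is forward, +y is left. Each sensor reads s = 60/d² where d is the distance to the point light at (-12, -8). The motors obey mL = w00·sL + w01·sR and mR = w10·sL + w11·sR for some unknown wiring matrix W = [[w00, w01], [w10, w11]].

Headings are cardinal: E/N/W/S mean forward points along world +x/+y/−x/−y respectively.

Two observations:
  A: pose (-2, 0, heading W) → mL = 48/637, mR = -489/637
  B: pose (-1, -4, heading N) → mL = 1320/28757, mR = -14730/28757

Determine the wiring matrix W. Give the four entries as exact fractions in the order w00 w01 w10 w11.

obs A: pose=(-2,0,W) → sL=30/49, sR=6/13, mL=48/637, mR=-489/637
obs B: pose=(-1,-4,N) → sL=60/149, sR=60/193, mL=1320/28757, mR=-14730/28757
sensor matrix S = [[30/49, 6/13], [60/149, 60/193]]; det S = 82080/18318209
solve [mL_A; mL_B] = S·[w00; w01] and [mR_A; mR_B] = S·[w10; w11]:
  w00 = 1/2, w01 = -1/2, w10 = -1/2, w11 = -1

1/2 -1/2 -1/2 -1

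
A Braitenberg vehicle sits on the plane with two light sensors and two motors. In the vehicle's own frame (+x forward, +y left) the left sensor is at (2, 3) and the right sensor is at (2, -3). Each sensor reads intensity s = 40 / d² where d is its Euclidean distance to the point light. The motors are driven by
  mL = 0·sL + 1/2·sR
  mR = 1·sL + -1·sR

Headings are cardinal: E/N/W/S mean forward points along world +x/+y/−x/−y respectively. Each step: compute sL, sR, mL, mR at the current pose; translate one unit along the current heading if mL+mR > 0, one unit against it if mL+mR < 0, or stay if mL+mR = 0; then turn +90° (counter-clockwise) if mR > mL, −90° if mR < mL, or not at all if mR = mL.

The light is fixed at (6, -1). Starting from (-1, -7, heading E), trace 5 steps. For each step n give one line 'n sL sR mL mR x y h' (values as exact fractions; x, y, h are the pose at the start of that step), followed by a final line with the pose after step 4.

n=0: pose=(-1,-7,E); sL=20/17, sR=20/53; mL=10/53, mR=720/901; mL+mR=890/901 → advance +1; mR−mL=550/901 → turn +1·90°
n=1: pose=(0,-7,N); sL=40/97, sR=8/5; mL=4/5, mR=-576/485; mL+mR=-188/485 → advance -1; mR−mL=-964/485 → turn -1·90°
n=2: pose=(0,-8,E); sL=5/4, sR=10/29; mL=5/29, mR=105/116; mL+mR=125/116 → advance +1; mR−mL=85/116 → turn +1·90°
n=3: pose=(1,-8,N); sL=40/89, sR=40/29; mL=20/29, mR=-2400/2581; mL+mR=-620/2581 → advance -1; mR−mL=-4180/2581 → turn -1·90°
n=4: pose=(1,-9,E); sL=20/17, sR=4/13; mL=2/13, mR=192/221; mL+mR=226/221 → advance +1; mR−mL=158/221 → turn +1·90°

0 20/17 20/53 10/53 720/901 -1 -7 E
1 40/97 8/5 4/5 -576/485 0 -7 N
2 5/4 10/29 5/29 105/116 0 -8 E
3 40/89 40/29 20/29 -2400/2581 1 -8 N
4 20/17 4/13 2/13 192/221 1 -9 E
final 2 -9 N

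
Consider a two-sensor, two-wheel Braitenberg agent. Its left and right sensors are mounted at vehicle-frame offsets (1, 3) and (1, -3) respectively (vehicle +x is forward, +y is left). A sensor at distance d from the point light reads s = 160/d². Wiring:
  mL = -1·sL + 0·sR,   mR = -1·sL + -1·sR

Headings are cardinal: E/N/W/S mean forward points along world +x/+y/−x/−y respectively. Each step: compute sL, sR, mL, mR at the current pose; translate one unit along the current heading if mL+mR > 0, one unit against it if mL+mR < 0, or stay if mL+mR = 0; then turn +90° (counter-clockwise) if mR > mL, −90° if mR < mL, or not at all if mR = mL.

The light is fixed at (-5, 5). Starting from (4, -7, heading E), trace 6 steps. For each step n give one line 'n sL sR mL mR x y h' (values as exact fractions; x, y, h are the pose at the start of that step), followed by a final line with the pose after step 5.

0 160/181 32/65 -160/181 -16192/11765 4 -7 E
1 16/29 80/97 -16/29 -3872/2813 3 -7 S
2 32/49 160/113 -32/49 -11456/5537 3 -6 W
3 20/17 40/61 -20/17 -1900/1037 4 -6 N
4 160/181 32/65 -160/181 -16192/11765 4 -7 E
5 16/29 80/97 -16/29 -3872/2813 3 -7 S
final 3 -6 W

n=0: pose=(4,-7,E); sL=160/181, sR=32/65; mL=-160/181, mR=-16192/11765; mL+mR=-26592/11765 → advance -1; mR−mL=-32/65 → turn -1·90°
n=1: pose=(3,-7,S); sL=16/29, sR=80/97; mL=-16/29, mR=-3872/2813; mL+mR=-5424/2813 → advance -1; mR−mL=-80/97 → turn -1·90°
n=2: pose=(3,-6,W); sL=32/49, sR=160/113; mL=-32/49, mR=-11456/5537; mL+mR=-15072/5537 → advance -1; mR−mL=-160/113 → turn -1·90°
n=3: pose=(4,-6,N); sL=20/17, sR=40/61; mL=-20/17, mR=-1900/1037; mL+mR=-3120/1037 → advance -1; mR−mL=-40/61 → turn -1·90°
n=4: pose=(4,-7,E); sL=160/181, sR=32/65; mL=-160/181, mR=-16192/11765; mL+mR=-26592/11765 → advance -1; mR−mL=-32/65 → turn -1·90°
n=5: pose=(3,-7,S); sL=16/29, sR=80/97; mL=-16/29, mR=-3872/2813; mL+mR=-5424/2813 → advance -1; mR−mL=-80/97 → turn -1·90°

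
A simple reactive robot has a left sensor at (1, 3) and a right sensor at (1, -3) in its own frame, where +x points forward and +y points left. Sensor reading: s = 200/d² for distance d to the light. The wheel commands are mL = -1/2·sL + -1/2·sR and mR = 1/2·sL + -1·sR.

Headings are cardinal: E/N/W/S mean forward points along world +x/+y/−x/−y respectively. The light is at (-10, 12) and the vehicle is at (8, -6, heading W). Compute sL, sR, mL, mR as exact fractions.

20/73 100/257 -6220/18761 -4730/18761

left sensor world pos  = (7, -9); dL² = 730
right sensor world pos = (7, -3); dR² = 514
sL = 200/730 = 20/73
sR = 200/514 = 100/257
mL = -1/2·sL + -1/2·sR = -6220/18761
mR = 1/2·sL + -1·sR = -4730/18761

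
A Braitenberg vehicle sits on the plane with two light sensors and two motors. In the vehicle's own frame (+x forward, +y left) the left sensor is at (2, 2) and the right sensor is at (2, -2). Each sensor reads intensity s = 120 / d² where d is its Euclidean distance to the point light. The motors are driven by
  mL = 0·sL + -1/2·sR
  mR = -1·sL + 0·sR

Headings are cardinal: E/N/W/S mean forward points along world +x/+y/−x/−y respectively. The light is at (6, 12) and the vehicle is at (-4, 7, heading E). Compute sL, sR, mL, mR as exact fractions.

left sensor world pos  = (-2, 9); dL² = 73
right sensor world pos = (-2, 5); dR² = 113
sL = 120/73 = 120/73
sR = 120/113 = 120/113
mL = 0·sL + -1/2·sR = -60/113
mR = -1·sL + 0·sR = -120/73

120/73 120/113 -60/113 -120/73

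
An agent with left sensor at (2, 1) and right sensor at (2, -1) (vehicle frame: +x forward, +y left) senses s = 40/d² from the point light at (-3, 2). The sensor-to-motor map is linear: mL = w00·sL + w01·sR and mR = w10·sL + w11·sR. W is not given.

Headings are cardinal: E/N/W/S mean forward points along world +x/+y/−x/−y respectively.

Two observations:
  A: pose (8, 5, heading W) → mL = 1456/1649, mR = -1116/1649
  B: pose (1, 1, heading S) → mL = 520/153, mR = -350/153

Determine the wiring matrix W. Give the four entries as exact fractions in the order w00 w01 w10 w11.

1 1 -1 -1/2

obs A: pose=(8,5,W) → sL=8/17, sR=40/97, mL=1456/1649, mR=-1116/1649
obs B: pose=(1,1,S) → sL=20/17, sR=20/9, mL=520/153, mR=-350/153
sensor matrix S = [[8/17, 40/97], [20/17, 20/9]]; det S = 8320/14841
solve [mL_A; mL_B] = S·[w00; w01] and [mR_A; mR_B] = S·[w10; w11]:
  w00 = 1, w01 = 1, w10 = -1, w11 = -1/2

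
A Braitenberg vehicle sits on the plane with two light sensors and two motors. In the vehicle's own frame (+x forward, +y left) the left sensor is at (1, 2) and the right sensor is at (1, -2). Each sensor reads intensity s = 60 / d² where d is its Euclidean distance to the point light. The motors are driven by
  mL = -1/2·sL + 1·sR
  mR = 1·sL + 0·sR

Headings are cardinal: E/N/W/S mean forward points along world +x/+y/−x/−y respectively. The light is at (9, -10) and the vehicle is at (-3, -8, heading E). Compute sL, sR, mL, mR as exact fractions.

left sensor world pos  = (-2, -6); dL² = 137
right sensor world pos = (-2, -10); dR² = 121
sL = 60/137 = 60/137
sR = 60/121 = 60/121
mL = -1/2·sL + 1·sR = 4590/16577
mR = 1·sL + 0·sR = 60/137

60/137 60/121 4590/16577 60/137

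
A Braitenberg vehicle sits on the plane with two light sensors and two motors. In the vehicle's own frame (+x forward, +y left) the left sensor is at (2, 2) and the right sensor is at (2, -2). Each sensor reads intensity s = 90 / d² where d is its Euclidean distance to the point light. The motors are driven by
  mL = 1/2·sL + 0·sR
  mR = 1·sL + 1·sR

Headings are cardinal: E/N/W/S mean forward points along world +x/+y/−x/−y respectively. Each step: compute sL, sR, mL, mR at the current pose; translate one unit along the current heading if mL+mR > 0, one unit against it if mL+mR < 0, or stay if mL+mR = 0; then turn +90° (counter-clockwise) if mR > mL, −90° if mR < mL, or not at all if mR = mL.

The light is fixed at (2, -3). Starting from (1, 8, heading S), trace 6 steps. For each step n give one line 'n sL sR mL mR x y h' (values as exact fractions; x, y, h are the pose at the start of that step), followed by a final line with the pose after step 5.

0 45/41 1 45/82 86/41 1 8 S
1 18/29 18/13 9/29 756/377 1 7 E
2 45/74 45/74 45/148 45/37 2 7 N
3 18/17 90/173 9/17 4644/2941 2 8 W
4 45/41 1 45/82 86/41 1 8 S
5 18/29 18/13 9/29 756/377 1 7 E
final 2 7 N

n=0: pose=(1,8,S); sL=45/41, sR=1; mL=45/82, mR=86/41; mL+mR=217/82 → advance +1; mR−mL=127/82 → turn +1·90°
n=1: pose=(1,7,E); sL=18/29, sR=18/13; mL=9/29, mR=756/377; mL+mR=873/377 → advance +1; mR−mL=639/377 → turn +1·90°
n=2: pose=(2,7,N); sL=45/74, sR=45/74; mL=45/148, mR=45/37; mL+mR=225/148 → advance +1; mR−mL=135/148 → turn +1·90°
n=3: pose=(2,8,W); sL=18/17, sR=90/173; mL=9/17, mR=4644/2941; mL+mR=6201/2941 → advance +1; mR−mL=3087/2941 → turn +1·90°
n=4: pose=(1,8,S); sL=45/41, sR=1; mL=45/82, mR=86/41; mL+mR=217/82 → advance +1; mR−mL=127/82 → turn +1·90°
n=5: pose=(1,7,E); sL=18/29, sR=18/13; mL=9/29, mR=756/377; mL+mR=873/377 → advance +1; mR−mL=639/377 → turn +1·90°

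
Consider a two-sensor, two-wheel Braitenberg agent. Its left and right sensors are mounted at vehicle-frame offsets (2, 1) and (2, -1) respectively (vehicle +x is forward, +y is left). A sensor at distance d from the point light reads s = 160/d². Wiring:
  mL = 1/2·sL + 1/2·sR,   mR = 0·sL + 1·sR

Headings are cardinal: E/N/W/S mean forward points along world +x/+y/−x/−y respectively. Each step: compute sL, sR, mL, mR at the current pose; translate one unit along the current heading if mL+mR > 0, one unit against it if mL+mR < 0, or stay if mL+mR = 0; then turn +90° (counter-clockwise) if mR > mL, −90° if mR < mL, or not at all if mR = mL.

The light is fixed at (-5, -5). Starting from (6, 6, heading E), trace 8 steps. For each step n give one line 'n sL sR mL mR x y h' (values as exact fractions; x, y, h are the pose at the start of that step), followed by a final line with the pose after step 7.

n=0: pose=(6,6,E); sL=160/313, sR=160/269; mL=46560/84197, mR=160/269; mL+mR=96640/84197 → advance +1; mR−mL=3520/84197 → turn +1·90°
n=1: pose=(7,6,N); sL=16/29, sR=80/169; mL=2512/4901, mR=80/169; mL+mR=4832/4901 → advance +1; mR−mL=-192/4901 → turn -1·90°
n=2: pose=(7,7,E); sL=32/73, sR=160/317; mL=10912/23141, mR=160/317; mL+mR=22592/23141 → advance +1; mR−mL=768/23141 → turn +1·90°
n=3: pose=(8,7,N); sL=8/17, sR=20/49; mL=366/833, mR=20/49; mL+mR=706/833 → advance +1; mR−mL=-26/833 → turn -1·90°
n=4: pose=(8,8,E); sL=160/421, sR=160/369; mL=63200/155349, mR=160/369; mL+mR=43520/51783 → advance +1; mR−mL=4160/155349 → turn +1·90°
n=5: pose=(9,8,N); sL=80/197, sR=16/45; mL=3376/8865, mR=16/45; mL+mR=2176/2955 → advance +1; mR−mL=-224/8865 → turn -1·90°
n=6: pose=(9,9,E); sL=160/481, sR=32/85; mL=14496/40885, mR=32/85; mL+mR=29888/40885 → advance +1; mR−mL=896/40885 → turn +1·90°
n=7: pose=(10,9,N); sL=40/113, sR=5/16; mL=1205/3616, mR=5/16; mL+mR=2335/3616 → advance +1; mR−mL=-75/3616 → turn -1·90°

0 160/313 160/269 46560/84197 160/269 6 6 E
1 16/29 80/169 2512/4901 80/169 7 6 N
2 32/73 160/317 10912/23141 160/317 7 7 E
3 8/17 20/49 366/833 20/49 8 7 N
4 160/421 160/369 63200/155349 160/369 8 8 E
5 80/197 16/45 3376/8865 16/45 9 8 N
6 160/481 32/85 14496/40885 32/85 9 9 E
7 40/113 5/16 1205/3616 5/16 10 9 N
final 10 10 E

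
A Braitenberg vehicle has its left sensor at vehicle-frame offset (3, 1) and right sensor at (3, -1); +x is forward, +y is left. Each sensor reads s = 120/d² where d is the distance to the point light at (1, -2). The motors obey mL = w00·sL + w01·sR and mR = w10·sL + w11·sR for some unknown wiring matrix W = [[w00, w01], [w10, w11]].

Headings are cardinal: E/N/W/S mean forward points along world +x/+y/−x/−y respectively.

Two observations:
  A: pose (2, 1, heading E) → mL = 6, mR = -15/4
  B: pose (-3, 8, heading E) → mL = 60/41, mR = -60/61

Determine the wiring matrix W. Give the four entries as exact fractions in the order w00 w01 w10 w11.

obs A: pose=(2,1,E) → sL=15/4, sR=6, mL=6, mR=-15/4
obs B: pose=(-3,8,E) → sL=60/61, sR=60/41, mL=60/41, mR=-60/61
sensor matrix S = [[15/4, 6], [60/61, 60/41]]; det S = -1035/2501
solve [mL_A; mL_B] = S·[w00; w01] and [mR_A; mR_B] = S·[w10; w11]:
  w00 = 0, w01 = 1, w10 = -1, w11 = 0

0 1 -1 0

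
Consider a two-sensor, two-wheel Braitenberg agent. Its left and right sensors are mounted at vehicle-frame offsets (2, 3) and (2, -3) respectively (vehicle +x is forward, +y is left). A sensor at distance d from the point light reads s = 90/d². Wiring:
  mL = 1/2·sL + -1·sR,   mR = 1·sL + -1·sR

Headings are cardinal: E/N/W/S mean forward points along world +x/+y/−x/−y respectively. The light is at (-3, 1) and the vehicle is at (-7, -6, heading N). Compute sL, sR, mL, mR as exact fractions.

45/37 45/13 -2745/962 -1080/481

left sensor world pos  = (-10, -4); dL² = 74
right sensor world pos = (-4, -4); dR² = 26
sL = 90/74 = 45/37
sR = 90/26 = 45/13
mL = 1/2·sL + -1·sR = -2745/962
mR = 1·sL + -1·sR = -1080/481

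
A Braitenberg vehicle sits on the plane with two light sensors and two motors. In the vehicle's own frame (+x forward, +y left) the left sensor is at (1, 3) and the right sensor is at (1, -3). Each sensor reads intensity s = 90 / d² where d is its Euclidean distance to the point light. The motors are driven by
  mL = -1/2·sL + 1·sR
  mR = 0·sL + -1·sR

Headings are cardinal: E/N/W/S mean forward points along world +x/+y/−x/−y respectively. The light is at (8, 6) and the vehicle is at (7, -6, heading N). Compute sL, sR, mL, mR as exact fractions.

left sensor world pos  = (4, -5); dL² = 137
right sensor world pos = (10, -5); dR² = 125
sL = 90/137 = 90/137
sR = 90/125 = 18/25
mL = -1/2·sL + 1·sR = 1341/3425
mR = 0·sL + -1·sR = -18/25

90/137 18/25 1341/3425 -18/25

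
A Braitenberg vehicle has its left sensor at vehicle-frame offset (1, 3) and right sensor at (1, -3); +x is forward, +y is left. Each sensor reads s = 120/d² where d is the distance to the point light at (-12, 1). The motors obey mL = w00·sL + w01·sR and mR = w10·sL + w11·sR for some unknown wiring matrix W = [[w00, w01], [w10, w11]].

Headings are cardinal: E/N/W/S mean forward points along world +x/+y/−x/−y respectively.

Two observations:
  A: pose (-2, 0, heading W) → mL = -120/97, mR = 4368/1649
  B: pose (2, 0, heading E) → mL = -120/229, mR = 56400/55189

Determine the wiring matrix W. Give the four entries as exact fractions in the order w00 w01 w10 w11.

obs A: pose=(-2,0,W) → sL=120/97, sR=24/17, mL=-120/97, mR=4368/1649
obs B: pose=(2,0,E) → sL=120/229, sR=120/241, mL=-120/229, mR=56400/55189
sensor matrix S = [[120/97, 24/17], [120/229, 120/241]]; det S = -11266560/91006661
solve [mL_A; mL_B] = S·[w00; w01] and [mR_A; mR_B] = S·[w10; w11]:
  w00 = -1, w01 = 0, w10 = 1, w11 = 1

-1 0 1 1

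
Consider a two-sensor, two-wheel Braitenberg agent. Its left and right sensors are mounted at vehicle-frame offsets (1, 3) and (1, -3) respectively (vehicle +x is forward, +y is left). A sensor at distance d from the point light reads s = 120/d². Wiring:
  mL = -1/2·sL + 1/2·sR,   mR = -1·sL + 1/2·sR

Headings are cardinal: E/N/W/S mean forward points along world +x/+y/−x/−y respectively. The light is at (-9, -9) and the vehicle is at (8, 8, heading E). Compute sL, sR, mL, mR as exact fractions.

left sensor world pos  = (9, 11); dL² = 724
right sensor world pos = (9, 5); dR² = 520
sL = 120/724 = 30/181
sR = 120/520 = 3/13
mL = -1/2·sL + 1/2·sR = 153/4706
mR = -1·sL + 1/2·sR = -237/4706

30/181 3/13 153/4706 -237/4706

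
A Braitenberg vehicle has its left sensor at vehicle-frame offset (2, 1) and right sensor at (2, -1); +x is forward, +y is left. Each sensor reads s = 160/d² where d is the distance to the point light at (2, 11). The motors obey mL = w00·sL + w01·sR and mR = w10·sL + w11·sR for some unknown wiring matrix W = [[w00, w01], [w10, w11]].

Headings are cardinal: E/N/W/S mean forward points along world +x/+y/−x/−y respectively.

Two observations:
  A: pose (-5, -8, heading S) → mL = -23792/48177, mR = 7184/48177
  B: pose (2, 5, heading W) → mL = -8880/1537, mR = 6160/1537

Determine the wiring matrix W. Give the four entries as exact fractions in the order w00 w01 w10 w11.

-1 -1/2 -1/2 1

obs A: pose=(-5,-8,S) → sL=160/477, sR=32/101, mL=-23792/48177, mR=7184/48177
obs B: pose=(2,5,W) → sL=160/53, sR=160/29, mL=-8880/1537, mR=6160/1537
sensor matrix S = [[160/477, 32/101], [160/53, 160/29]]; det S = 1249280/1397133
solve [mL_A; mL_B] = S·[w00; w01] and [mR_A; mR_B] = S·[w10; w11]:
  w00 = -1, w01 = -1/2, w10 = -1/2, w11 = 1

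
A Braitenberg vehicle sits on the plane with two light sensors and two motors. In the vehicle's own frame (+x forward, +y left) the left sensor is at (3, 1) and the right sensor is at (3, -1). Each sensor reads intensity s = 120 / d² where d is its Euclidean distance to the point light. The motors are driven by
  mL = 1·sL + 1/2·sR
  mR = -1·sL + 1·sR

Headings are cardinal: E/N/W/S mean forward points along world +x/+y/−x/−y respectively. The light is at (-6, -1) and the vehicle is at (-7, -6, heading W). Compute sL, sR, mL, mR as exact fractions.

left sensor world pos  = (-10, -7); dL² = 52
right sensor world pos = (-10, -5); dR² = 32
sL = 120/52 = 30/13
sR = 120/32 = 15/4
mL = 1·sL + 1/2·sR = 435/104
mR = -1·sL + 1·sR = 75/52

30/13 15/4 435/104 75/52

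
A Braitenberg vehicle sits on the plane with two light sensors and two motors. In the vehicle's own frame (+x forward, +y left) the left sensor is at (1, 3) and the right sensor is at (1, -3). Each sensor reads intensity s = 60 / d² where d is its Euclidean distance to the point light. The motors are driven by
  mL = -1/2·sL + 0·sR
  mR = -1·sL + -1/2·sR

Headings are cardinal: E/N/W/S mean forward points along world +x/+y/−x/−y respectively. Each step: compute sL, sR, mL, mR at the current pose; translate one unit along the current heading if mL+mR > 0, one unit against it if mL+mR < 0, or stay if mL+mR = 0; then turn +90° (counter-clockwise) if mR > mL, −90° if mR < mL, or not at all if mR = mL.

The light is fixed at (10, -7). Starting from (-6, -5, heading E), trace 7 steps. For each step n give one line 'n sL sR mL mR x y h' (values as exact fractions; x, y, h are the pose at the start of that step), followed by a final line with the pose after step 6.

n=0: pose=(-6,-5,E); sL=6/25, sR=30/113; mL=-3/25, mR=-1053/2825; mL+mR=-1392/2825 → advance -1; mR−mL=-714/2825 → turn -1·90°
n=1: pose=(-7,-5,S); sL=60/197, sR=60/401; mL=-30/197, mR=-29970/78997; mL+mR=-42000/78997 → advance -1; mR−mL=-17940/78997 → turn -1·90°
n=2: pose=(-7,-4,W); sL=5/27, sR=1/6; mL=-5/54, mR=-29/108; mL+mR=-13/36 → advance -1; mR−mL=-19/108 → turn -1·90°
n=3: pose=(-6,-4,N); sL=60/377, sR=12/37; mL=-30/377, mR=-4482/13949; mL+mR=-5592/13949 → advance -1; mR−mL=-3372/13949 → turn -1·90°
n=4: pose=(-6,-5,E); sL=6/25, sR=30/113; mL=-3/25, mR=-1053/2825; mL+mR=-1392/2825 → advance -1; mR−mL=-714/2825 → turn -1·90°
n=5: pose=(-7,-5,S); sL=60/197, sR=60/401; mL=-30/197, mR=-29970/78997; mL+mR=-42000/78997 → advance -1; mR−mL=-17940/78997 → turn -1·90°
n=6: pose=(-7,-4,W); sL=5/27, sR=1/6; mL=-5/54, mR=-29/108; mL+mR=-13/36 → advance -1; mR−mL=-19/108 → turn -1·90°

0 6/25 30/113 -3/25 -1053/2825 -6 -5 E
1 60/197 60/401 -30/197 -29970/78997 -7 -5 S
2 5/27 1/6 -5/54 -29/108 -7 -4 W
3 60/377 12/37 -30/377 -4482/13949 -6 -4 N
4 6/25 30/113 -3/25 -1053/2825 -6 -5 E
5 60/197 60/401 -30/197 -29970/78997 -7 -5 S
6 5/27 1/6 -5/54 -29/108 -7 -4 W
final -6 -4 N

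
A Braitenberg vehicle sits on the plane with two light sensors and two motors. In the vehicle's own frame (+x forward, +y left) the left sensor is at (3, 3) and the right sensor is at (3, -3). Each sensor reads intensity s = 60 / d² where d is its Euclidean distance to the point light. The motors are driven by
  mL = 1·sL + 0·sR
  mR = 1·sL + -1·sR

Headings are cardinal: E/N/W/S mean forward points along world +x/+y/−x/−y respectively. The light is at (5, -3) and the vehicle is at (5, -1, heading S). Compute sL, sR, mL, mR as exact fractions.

left sensor world pos  = (8, -4); dL² = 10
right sensor world pos = (2, -4); dR² = 10
sL = 60/10 = 6
sR = 60/10 = 6
mL = 1·sL + 0·sR = 6
mR = 1·sL + -1·sR = 0

6 6 6 0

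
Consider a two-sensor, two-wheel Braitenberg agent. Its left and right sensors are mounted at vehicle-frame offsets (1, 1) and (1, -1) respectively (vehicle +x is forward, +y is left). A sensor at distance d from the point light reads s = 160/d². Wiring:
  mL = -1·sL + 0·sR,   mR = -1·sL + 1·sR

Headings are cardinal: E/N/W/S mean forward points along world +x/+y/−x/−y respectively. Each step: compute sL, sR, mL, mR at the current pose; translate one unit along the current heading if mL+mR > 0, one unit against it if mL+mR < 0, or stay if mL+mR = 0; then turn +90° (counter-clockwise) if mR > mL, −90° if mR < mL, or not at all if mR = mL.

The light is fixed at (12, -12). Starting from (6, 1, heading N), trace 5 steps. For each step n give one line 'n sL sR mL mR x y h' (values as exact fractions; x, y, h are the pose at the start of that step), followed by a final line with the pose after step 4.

n=0: pose=(6,1,N); sL=32/49, sR=160/221; mL=-32/49, mR=768/10829; mL+mR=-6304/10829 → advance -1; mR−mL=160/221 → turn +1·90°
n=1: pose=(6,0,W); sL=16/17, sR=80/109; mL=-16/17, mR=-384/1853; mL+mR=-2128/1853 → advance -1; mR−mL=80/109 → turn +1·90°
n=2: pose=(7,0,S); sL=160/137, sR=160/157; mL=-160/137, mR=-3200/21509; mL+mR=-28320/21509 → advance -1; mR−mL=160/157 → turn +1·90°
n=3: pose=(7,1,E); sL=40/53, sR=1; mL=-40/53, mR=13/53; mL+mR=-27/53 → advance -1; mR−mL=1 → turn +1·90°
n=4: pose=(6,1,N); sL=32/49, sR=160/221; mL=-32/49, mR=768/10829; mL+mR=-6304/10829 → advance -1; mR−mL=160/221 → turn +1·90°

0 32/49 160/221 -32/49 768/10829 6 1 N
1 16/17 80/109 -16/17 -384/1853 6 0 W
2 160/137 160/157 -160/137 -3200/21509 7 0 S
3 40/53 1 -40/53 13/53 7 1 E
4 32/49 160/221 -32/49 768/10829 6 1 N
final 6 0 W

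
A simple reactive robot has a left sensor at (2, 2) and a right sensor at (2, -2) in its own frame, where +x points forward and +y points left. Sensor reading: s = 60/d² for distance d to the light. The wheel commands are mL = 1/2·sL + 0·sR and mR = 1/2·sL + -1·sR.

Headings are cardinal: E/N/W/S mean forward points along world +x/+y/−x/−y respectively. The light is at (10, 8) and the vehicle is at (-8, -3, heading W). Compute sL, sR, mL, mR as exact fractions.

60/569 60/481 30/569 -19710/273689

left sensor world pos  = (-10, -5); dL² = 569
right sensor world pos = (-10, -1); dR² = 481
sL = 60/569 = 60/569
sR = 60/481 = 60/481
mL = 1/2·sL + 0·sR = 30/569
mR = 1/2·sL + -1·sR = -19710/273689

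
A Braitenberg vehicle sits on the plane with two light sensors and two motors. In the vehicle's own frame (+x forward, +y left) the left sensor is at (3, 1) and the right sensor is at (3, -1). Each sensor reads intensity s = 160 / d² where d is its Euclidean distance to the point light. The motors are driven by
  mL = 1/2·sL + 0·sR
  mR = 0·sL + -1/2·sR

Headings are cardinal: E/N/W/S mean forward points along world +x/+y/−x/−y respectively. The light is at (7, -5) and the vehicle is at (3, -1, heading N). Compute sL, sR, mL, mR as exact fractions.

80/37 80/29 40/37 -40/29

left sensor world pos  = (2, 2); dL² = 74
right sensor world pos = (4, 2); dR² = 58
sL = 160/74 = 80/37
sR = 160/58 = 80/29
mL = 1/2·sL + 0·sR = 40/37
mR = 0·sL + -1/2·sR = -40/29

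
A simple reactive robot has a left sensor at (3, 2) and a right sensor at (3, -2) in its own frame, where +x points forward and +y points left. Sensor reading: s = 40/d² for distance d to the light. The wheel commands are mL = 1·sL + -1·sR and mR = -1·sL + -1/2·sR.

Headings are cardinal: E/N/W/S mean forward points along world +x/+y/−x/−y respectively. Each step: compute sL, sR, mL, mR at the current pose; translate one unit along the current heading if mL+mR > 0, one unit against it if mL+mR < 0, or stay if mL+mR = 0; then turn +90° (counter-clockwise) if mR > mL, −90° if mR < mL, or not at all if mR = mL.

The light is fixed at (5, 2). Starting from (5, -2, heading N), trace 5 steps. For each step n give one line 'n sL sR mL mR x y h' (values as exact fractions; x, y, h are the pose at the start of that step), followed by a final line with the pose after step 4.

0 8 8 0 -12 5 -2 N
1 20/9 20/29 400/261 -670/261 5 -3 E
2 8/13 40/73 64/949 -844/949 4 -3 S
3 10/13 2 -16/13 -23/13 4 -2 W
4 8 8 0 -12 5 -2 N
final 5 -3 E

n=0: pose=(5,-2,N); sL=8, sR=8; mL=0, mR=-12; mL+mR=-12 → advance -1; mR−mL=-12 → turn -1·90°
n=1: pose=(5,-3,E); sL=20/9, sR=20/29; mL=400/261, mR=-670/261; mL+mR=-30/29 → advance -1; mR−mL=-1070/261 → turn -1·90°
n=2: pose=(4,-3,S); sL=8/13, sR=40/73; mL=64/949, mR=-844/949; mL+mR=-60/73 → advance -1; mR−mL=-908/949 → turn -1·90°
n=3: pose=(4,-2,W); sL=10/13, sR=2; mL=-16/13, mR=-23/13; mL+mR=-3 → advance -1; mR−mL=-7/13 → turn -1·90°
n=4: pose=(5,-2,N); sL=8, sR=8; mL=0, mR=-12; mL+mR=-12 → advance -1; mR−mL=-12 → turn -1·90°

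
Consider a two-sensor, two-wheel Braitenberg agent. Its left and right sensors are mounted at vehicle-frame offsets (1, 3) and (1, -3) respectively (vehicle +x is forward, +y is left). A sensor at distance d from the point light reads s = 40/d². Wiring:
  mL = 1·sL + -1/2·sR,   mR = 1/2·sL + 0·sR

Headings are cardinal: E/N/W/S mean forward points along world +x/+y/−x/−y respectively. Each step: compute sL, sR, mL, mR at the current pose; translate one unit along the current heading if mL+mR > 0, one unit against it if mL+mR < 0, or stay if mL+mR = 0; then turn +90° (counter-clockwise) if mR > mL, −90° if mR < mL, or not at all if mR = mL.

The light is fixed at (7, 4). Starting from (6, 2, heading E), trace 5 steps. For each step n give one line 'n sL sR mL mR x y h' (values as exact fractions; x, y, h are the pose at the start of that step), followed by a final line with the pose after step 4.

0 40 8/5 196/5 20 6 2 E
1 20/9 20/9 10/9 10/9 7 2 S
2 8/5 8/5 4/5 4/5 7 1 S
3 20/17 20/17 10/17 10/17 7 0 S
4 8/9 8/9 4/9 4/9 7 -1 S
final 7 -2 S

n=0: pose=(6,2,E); sL=40, sR=8/5; mL=196/5, mR=20; mL+mR=296/5 → advance +1; mR−mL=-96/5 → turn -1·90°
n=1: pose=(7,2,S); sL=20/9, sR=20/9; mL=10/9, mR=10/9; mL+mR=20/9 → advance +1; mR−mL=0 → turn +0·90°
n=2: pose=(7,1,S); sL=8/5, sR=8/5; mL=4/5, mR=4/5; mL+mR=8/5 → advance +1; mR−mL=0 → turn +0·90°
n=3: pose=(7,0,S); sL=20/17, sR=20/17; mL=10/17, mR=10/17; mL+mR=20/17 → advance +1; mR−mL=0 → turn +0·90°
n=4: pose=(7,-1,S); sL=8/9, sR=8/9; mL=4/9, mR=4/9; mL+mR=8/9 → advance +1; mR−mL=0 → turn +0·90°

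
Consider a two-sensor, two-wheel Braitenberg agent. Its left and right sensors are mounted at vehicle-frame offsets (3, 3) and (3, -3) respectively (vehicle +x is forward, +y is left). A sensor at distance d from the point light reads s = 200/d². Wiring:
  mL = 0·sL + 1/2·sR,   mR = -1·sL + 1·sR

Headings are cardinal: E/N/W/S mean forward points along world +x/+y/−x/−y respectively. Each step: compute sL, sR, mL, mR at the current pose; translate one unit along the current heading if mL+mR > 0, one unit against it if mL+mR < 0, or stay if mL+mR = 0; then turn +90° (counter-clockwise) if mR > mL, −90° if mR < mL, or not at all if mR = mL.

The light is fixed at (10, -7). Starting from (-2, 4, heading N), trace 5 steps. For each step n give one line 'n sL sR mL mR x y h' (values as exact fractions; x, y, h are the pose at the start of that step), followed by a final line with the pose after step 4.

0 200/421 200/277 100/277 28800/116617 -2 4 N
1 100/153 100/81 50/81 800/1377 -2 5 E
2 40/29 200/277 100/277 -5280/8033 -1 5 S
3 25/37 50/113 25/113 -975/4181 -1 6 W
4 8/17 40/61 20/61 192/1037 0 6 N
final 0 7 E

n=0: pose=(-2,4,N); sL=200/421, sR=200/277; mL=100/277, mR=28800/116617; mL+mR=70900/116617 → advance +1; mR−mL=-13300/116617 → turn -1·90°
n=1: pose=(-2,5,E); sL=100/153, sR=100/81; mL=50/81, mR=800/1377; mL+mR=550/459 → advance +1; mR−mL=-50/1377 → turn -1·90°
n=2: pose=(-1,5,S); sL=40/29, sR=200/277; mL=100/277, mR=-5280/8033; mL+mR=-2380/8033 → advance -1; mR−mL=-8180/8033 → turn -1·90°
n=3: pose=(-1,6,W); sL=25/37, sR=50/113; mL=25/113, mR=-975/4181; mL+mR=-50/4181 → advance -1; mR−mL=-1900/4181 → turn -1·90°
n=4: pose=(0,6,N); sL=8/17, sR=40/61; mL=20/61, mR=192/1037; mL+mR=532/1037 → advance +1; mR−mL=-148/1037 → turn -1·90°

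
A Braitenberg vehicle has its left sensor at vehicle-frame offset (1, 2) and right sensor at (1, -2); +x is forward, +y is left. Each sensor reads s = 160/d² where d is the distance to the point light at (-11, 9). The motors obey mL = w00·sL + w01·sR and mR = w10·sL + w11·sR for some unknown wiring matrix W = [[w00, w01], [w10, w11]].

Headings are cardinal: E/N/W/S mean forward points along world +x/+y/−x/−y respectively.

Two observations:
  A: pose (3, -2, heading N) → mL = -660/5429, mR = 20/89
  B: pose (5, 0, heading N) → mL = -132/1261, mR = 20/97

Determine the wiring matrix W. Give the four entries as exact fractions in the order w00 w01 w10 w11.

1/2 -1 0 1/2

obs A: pose=(3,-2,N) → sL=40/61, sR=40/89, mL=-660/5429, mR=20/89
obs B: pose=(5,0,N) → sL=8/13, sR=40/97, mL=-132/1261, mR=20/97
sensor matrix S = [[40/61, 40/89], [8/13, 40/97]]; det S = -42240/6845969
solve [mL_A; mL_B] = S·[w00; w01] and [mR_A; mR_B] = S·[w10; w11]:
  w00 = 1/2, w01 = -1, w10 = 0, w11 = 1/2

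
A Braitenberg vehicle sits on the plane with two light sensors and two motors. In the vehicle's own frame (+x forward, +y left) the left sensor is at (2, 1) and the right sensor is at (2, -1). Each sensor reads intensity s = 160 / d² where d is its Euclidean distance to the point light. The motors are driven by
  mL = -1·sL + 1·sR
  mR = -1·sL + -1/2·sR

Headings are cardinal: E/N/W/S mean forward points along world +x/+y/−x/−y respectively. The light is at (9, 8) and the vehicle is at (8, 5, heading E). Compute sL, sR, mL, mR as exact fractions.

32 160/17 -384/17 -624/17

left sensor world pos  = (10, 6); dL² = 5
right sensor world pos = (10, 4); dR² = 17
sL = 160/5 = 32
sR = 160/17 = 160/17
mL = -1·sL + 1·sR = -384/17
mR = -1·sL + -1/2·sR = -624/17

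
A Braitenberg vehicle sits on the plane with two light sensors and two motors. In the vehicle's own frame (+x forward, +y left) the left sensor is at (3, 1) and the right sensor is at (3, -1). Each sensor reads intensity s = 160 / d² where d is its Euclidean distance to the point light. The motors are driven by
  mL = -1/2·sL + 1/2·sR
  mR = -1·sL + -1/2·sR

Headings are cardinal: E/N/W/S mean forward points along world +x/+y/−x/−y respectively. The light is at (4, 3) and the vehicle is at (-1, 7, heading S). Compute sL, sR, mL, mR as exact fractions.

160/17 160/37 -1600/629 -7280/629

left sensor world pos  = (0, 4); dL² = 17
right sensor world pos = (-2, 4); dR² = 37
sL = 160/17 = 160/17
sR = 160/37 = 160/37
mL = -1/2·sL + 1/2·sR = -1600/629
mR = -1·sL + -1/2·sR = -7280/629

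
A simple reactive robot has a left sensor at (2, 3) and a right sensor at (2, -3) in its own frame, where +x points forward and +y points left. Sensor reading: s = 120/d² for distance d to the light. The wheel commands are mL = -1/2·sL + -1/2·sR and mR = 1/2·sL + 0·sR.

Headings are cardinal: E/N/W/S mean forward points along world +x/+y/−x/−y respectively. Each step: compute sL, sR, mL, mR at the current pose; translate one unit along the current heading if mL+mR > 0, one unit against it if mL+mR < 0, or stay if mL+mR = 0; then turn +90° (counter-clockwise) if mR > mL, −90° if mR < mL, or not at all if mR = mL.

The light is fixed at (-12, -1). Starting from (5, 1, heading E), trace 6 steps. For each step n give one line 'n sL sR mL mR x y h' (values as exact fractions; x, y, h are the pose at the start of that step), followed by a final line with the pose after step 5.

0 60/193 60/181 -11220/34933 30/193 5 1 E
1 24/37 120/377 -6744/13949 12/37 4 1 N
2 3/5 30/53 -309/530 3/10 4 0 W
3 120/401 120/197 -35880/78997 60/401 5 0 S
4 60/193 60/181 -11220/34933 30/193 5 1 E
5 24/37 120/377 -6744/13949 12/37 4 1 N
final 4 0 W

n=0: pose=(5,1,E); sL=60/193, sR=60/181; mL=-11220/34933, mR=30/193; mL+mR=-30/181 → advance -1; mR−mL=16650/34933 → turn +1·90°
n=1: pose=(4,1,N); sL=24/37, sR=120/377; mL=-6744/13949, mR=12/37; mL+mR=-60/377 → advance -1; mR−mL=11268/13949 → turn +1·90°
n=2: pose=(4,0,W); sL=3/5, sR=30/53; mL=-309/530, mR=3/10; mL+mR=-15/53 → advance -1; mR−mL=234/265 → turn +1·90°
n=3: pose=(5,0,S); sL=120/401, sR=120/197; mL=-35880/78997, mR=60/401; mL+mR=-60/197 → advance -1; mR−mL=47700/78997 → turn +1·90°
n=4: pose=(5,1,E); sL=60/193, sR=60/181; mL=-11220/34933, mR=30/193; mL+mR=-30/181 → advance -1; mR−mL=16650/34933 → turn +1·90°
n=5: pose=(4,1,N); sL=24/37, sR=120/377; mL=-6744/13949, mR=12/37; mL+mR=-60/377 → advance -1; mR−mL=11268/13949 → turn +1·90°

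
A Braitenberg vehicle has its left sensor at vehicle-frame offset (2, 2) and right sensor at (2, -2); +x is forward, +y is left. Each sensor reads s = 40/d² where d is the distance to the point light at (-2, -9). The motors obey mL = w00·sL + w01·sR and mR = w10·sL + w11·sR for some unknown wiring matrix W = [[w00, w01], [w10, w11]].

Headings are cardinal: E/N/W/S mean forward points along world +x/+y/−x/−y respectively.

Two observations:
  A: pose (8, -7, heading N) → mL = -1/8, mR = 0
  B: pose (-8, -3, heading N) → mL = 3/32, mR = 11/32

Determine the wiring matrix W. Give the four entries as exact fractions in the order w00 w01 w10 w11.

obs A: pose=(8,-7,N) → sL=1/2, sR=1/4, mL=-1/8, mR=0
obs B: pose=(-8,-3,N) → sL=5/16, sR=1/2, mL=3/32, mR=11/32
sensor matrix S = [[1/2, 1/4], [5/16, 1/2]]; det S = 11/64
solve [mL_A; mL_B] = S·[w00; w01] and [mR_A; mR_B] = S·[w10; w11]:
  w00 = -1/2, w01 = 1/2, w10 = -1/2, w11 = 1

-1/2 1/2 -1/2 1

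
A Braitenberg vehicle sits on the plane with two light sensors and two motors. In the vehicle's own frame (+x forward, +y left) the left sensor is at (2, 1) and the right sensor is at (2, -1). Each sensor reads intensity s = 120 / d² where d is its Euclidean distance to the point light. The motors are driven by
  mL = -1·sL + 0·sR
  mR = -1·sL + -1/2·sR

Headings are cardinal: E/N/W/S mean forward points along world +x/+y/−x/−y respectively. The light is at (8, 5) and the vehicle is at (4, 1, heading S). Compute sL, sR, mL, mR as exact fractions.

8/3 120/61 -8/3 -668/183

left sensor world pos  = (5, -1); dL² = 45
right sensor world pos = (3, -1); dR² = 61
sL = 120/45 = 8/3
sR = 120/61 = 120/61
mL = -1·sL + 0·sR = -8/3
mR = -1·sL + -1/2·sR = -668/183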